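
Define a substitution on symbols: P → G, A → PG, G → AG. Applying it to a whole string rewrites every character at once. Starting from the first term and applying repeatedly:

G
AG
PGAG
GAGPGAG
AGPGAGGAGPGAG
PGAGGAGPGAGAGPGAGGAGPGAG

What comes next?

Applying the rule to each of the 24 symbols of PGAGGAGPGAGAGPGAGGAGPGAG gives the pieces G AG PG AG AG PG AG G AG PG AG PG AG G AG PG AG AG PG AG G AG PG AG, which concatenate to the answer.

GAGPGAGAGPGAGGAGPGAGPGAGGAGPGAGAGPGAGGAGPGAG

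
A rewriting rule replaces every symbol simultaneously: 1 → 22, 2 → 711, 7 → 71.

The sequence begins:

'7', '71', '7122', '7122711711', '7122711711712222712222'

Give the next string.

φ(7122711711712222712222) expands symbol-by-symbol to 71 22 711 711 71 22 22 71 22 22 71 22 711 711 711 711 71 22 711 711 711 711; joining the 22 pieces gives the next term.

712271171171222271222271227117117117117122711711711711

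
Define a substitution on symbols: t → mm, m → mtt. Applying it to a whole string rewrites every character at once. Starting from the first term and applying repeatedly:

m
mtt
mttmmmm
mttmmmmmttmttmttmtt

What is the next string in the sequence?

mttmmmmmttmttmttmttmttmmmmmttmmmmmttmmmmmttmmmm

Replace each of the 19 characters of mttmmmmmttmttmttmtt in place — mtt mm mm mtt mtt mtt mtt mtt mm mm mtt mm mm mtt mm mm mtt mm mm — and concatenate.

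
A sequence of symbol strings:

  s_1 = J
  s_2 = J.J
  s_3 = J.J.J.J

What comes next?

J.J.J.J.J.J.J.J

s(k+1) = s(k)·.·s(k) — each term doubles the last with '.' between the halves.
So the next term is two copies of J.J.J.J with '.' between the halves.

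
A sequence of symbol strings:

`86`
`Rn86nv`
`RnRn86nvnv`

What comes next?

Each term wraps the previous one in Rn on the left and nv on the right.
So the next term is Rn·RnRn86nvnv·nv.

RnRnRn86nvnvnv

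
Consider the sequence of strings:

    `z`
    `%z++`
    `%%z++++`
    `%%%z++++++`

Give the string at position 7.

s(k+1) = %·s(k)·++, so each term gains % as a prefix and ++ as a suffix.
From %%%z++++++, 3 further steps: %%%z++++++ → %%%%z++++++++ → %%%%%z++++++++++ → (answer).

%%%%%%z++++++++++++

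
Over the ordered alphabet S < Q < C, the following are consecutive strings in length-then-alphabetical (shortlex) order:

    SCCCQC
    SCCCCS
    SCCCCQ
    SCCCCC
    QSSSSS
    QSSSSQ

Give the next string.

Find the rightmost character of QSSSSQ below C, bump it to the next letter, and reset everything to its right to S.

QSSSSC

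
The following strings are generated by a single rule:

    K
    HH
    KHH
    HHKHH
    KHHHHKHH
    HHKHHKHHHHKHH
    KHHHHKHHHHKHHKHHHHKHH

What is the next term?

From term 3 onward, concatenate the second-to-last term with the last: K·HH = KHH, HH·KHH = HHKHH, …
So term 8 is HHKHHKHHHHKHH·KHHHHKHHHHKHHKHHHHKHH.

HHKHHKHHHHKHHKHHHHKHHHHKHHKHHHHKHH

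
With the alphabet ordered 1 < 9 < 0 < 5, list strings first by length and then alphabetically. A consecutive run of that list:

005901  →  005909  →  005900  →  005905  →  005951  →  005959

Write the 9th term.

Continuing the enumeration 3 steps past 005959: 005959 → 005950 → 005955 → (answer).

005011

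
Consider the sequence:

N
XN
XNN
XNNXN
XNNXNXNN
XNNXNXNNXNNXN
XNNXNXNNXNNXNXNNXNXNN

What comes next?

From term 3 onward, concatenate the last term with the second-to-last: XN·N = XNN, XNN·XN = XNNXN, …
So term 8 is XNNXNXNNXNNXNXNNXNXNN·XNNXNXNNXNNXN.

XNNXNXNNXNNXNXNNXNXNNXNNXNXNNXNNXN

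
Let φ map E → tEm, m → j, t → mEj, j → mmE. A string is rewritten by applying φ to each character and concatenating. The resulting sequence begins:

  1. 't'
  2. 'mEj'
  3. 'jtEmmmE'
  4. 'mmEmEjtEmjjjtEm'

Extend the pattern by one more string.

φ(mmEmEjtEmjjjtEm) expands symbol-by-symbol to j j tEm j tEm mmE mEj tEm j mmE mmE mmE mEj tEm j; joining the 15 pieces gives the next term.

jjtEmjtEmmmEmEjtEmjmmEmmEmmEmEjtEmj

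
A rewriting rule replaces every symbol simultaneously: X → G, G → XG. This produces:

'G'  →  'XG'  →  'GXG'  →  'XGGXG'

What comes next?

GXGXGGXG

Rewriting each symbol of XGGXG: X→G, G→XG, G→XG, X→G, G→XG, which concatenates to G XG XG G XG.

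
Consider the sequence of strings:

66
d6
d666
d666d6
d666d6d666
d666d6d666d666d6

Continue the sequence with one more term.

From term 3 onward, concatenate the last term with the second-to-last: d6·66 = d666, d666·d6 = d666d6, …
So term 7 is d666d6d666d666d6·d666d6d666.

d666d6d666d666d6d666d6d666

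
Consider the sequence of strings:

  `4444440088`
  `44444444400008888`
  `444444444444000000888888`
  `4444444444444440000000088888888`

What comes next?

44444444444444444400000000008888888888

Each string has the form 4^{3n+3} 0^{2n} 8^{2n} (n = 1, 2, …).
At n = 5 the blocks have lengths 18, 10, 10.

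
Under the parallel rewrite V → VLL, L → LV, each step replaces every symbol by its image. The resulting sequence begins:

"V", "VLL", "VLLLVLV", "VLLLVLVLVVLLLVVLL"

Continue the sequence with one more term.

φ(VLLLVLVLVVLLLVVLL) expands symbol-by-symbol to VLL LV LV LV VLL LV VLL LV VLL VLL LV LV LV VLL VLL LV LV; joining the 17 pieces gives the next term.

VLLLVLVLVVLLLVVLLLVVLLVLLLVLVLVVLLVLLLVLV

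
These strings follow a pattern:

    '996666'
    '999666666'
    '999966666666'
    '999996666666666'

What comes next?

999999666666666666

Each string has the form 9^{n} 6^{2n}, where the shown terms are n = 2, 3, 4, 5.
For the next term, n = 6, so the run lengths are 6, 12.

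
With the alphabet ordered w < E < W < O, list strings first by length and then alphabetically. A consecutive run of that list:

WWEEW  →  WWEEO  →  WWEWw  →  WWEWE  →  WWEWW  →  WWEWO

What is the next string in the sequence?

WWEOw

The successor of WWEWO increments the rightmost position that isn't already O and resets every position after it to w.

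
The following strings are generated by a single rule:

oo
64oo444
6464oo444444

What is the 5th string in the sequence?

Each term wraps the previous one in 64 on the left and 444 on the right.
From 6464oo444444, 2 further steps: 6464oo444444 → 646464oo444444444 → (answer).

64646464oo444444444444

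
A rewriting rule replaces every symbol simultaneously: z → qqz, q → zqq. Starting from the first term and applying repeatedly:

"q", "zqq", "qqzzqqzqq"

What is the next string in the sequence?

zqqzqqqqzqqzzqqzqqqqzzqqzqq

Apply φ to qqzzqqzqq symbol by symbol: q→zqq, q→zqq, z→qqz, z→qqz, q→zqq, q→zqq, z→qqz, q→zqq, q→zqq; joined: zqq zqq qqz qqz zqq zqq qqz zqq zqq.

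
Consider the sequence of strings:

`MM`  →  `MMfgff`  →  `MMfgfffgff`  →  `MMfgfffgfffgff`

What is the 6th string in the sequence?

MMfgfffgfffgfffgfffgff

The strings grow by a fixed suffix fgff each time.
From MMfgfffgfffgff, 2 further steps: MMfgfffgfffgff → MMfgfffgfffgfffgff → (answer).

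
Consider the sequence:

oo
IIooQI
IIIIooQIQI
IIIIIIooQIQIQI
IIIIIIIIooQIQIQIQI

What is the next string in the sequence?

Each term wraps the previous one in II on the left and QI on the right.
Applying this once more to IIIIIIIIooQIQIQIQI:

IIIIIIIIIIooQIQIQIQIQI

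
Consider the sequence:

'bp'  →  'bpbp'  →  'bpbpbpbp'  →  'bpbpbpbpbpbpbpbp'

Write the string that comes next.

s(k+1) = s(k)·s(k) — each term doubles the last.
So the next term is two copies of bpbpbpbpbpbpbpbp.

bpbpbpbpbpbpbpbpbpbpbpbpbpbpbpbp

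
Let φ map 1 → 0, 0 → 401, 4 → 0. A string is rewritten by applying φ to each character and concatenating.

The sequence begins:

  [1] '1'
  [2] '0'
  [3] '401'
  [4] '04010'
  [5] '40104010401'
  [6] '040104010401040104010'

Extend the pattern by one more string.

4010401040104010401040104010401040104010401

Applying the rule to each of the 21 symbols of 040104010401040104010 gives the pieces 401 0 401 0 401 0 401 0 401 0 401 0 401 0 401 0 401 0 401 0 401, which concatenate to the answer.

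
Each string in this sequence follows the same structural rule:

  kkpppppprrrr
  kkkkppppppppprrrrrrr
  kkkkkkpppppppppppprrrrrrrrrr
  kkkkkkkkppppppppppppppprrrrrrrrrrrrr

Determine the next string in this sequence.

kkkkkkkkkkpppppppppppppppppprrrrrrrrrrrrrrrr

Each string has the form k^{2n} p^{3n+3} r^{3n+1} (n = 1, 2, …).
At n = 5 the blocks have lengths 10, 18, 16.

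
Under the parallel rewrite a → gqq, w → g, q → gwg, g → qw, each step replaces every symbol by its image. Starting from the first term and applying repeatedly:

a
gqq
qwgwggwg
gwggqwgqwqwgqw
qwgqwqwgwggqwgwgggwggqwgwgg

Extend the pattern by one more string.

gwggqwgwgggwggqwgqwqwgwggqwgqwqwqwgqwqwgwggqwgqwqw

φ(qwgqwqwgwggqwgwgggwggqwgwgg) expands symbol-by-symbol to gwg g qw gwg g gwg g qw g qw qw gwg g qw g qw qw qw g qw qw gwg g qw g qw qw; joining the 27 pieces gives the next term.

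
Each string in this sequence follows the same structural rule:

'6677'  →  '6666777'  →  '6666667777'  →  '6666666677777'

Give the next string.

6666666666777777

The n-th term is 2n 6's then n+1 7's (n = 1, 2, …).
Setting n = 5 gives 10, 6 characters in each block.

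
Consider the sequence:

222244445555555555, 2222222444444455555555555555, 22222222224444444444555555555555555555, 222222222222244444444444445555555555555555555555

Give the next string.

The n-th term is 3n-2 2's then 3n-2 4's then 4n+2 5's, where the shown terms are n = 2, 3, 4, 5.
At n = 6 the blocks have lengths 16, 16, 26.

2222222222222222444444444444444455555555555555555555555555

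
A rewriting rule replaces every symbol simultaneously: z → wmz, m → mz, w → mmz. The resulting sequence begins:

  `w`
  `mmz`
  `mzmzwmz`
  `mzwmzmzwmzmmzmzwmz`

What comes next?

mzwmzmmzmzwmzmzwmzmmzmzwmzmzmzwmzmzwmzmmzmzwmz

φ(mzwmzmzwmzmmzmzwmz) expands symbol-by-symbol to mz wmz mmz mz wmz mz wmz mmz mz wmz mz mz wmz mz wmz mmz mz wmz; joining the 18 pieces gives the next term.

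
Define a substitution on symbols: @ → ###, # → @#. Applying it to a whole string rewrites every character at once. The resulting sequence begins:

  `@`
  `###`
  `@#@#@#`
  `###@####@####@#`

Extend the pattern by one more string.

Replace each of the 15 characters of ###@####@####@# in place — @# @# @# ### @# @# @# @# ### @# @# @# @# ### @# — and concatenate.

@#@#@####@#@#@#@####@#@#@#@####@#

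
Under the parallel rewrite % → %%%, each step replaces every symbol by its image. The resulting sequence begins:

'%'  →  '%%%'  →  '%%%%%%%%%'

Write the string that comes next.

%%%%%%%%%%%%%%%%%%%%%%%%%%%

Rewriting each symbol of %%%%%%%%%: %→%%%, %→%%%, %→%%%, %→%%%, %→%%%, %→%%%, %→%%%, %→%%%, %→%%%, which concatenates to %%% %%% %%% %%% %%% %%% %%% %%% %%%.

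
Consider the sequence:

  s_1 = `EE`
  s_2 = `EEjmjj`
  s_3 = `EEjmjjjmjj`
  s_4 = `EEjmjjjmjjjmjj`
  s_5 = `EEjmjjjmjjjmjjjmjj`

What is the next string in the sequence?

Each term is the previous one with jmjj appended.
One more step from EEjmjjjmjjjmjjjmjj gives the answer.

EEjmjjjmjjjmjjjmjjjmjj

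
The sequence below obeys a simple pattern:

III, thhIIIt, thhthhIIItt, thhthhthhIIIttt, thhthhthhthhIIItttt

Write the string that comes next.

Every step adds thh to the front and t to the end of the previous string.
Applying this once more to thhthhthhthhIIItttt:

thhthhthhthhthhIIIttttt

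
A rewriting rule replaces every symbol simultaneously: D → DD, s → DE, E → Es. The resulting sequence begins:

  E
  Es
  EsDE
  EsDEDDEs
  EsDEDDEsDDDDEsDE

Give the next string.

Rewriting the 16 symbols of EsDEDDEsDDDDEsDE one by one yields Es DE DD Es DD DD Es DE DD DD DD DD Es DE DD Es; concatenated:

EsDEDDEsDDDDEsDEDDDDDDDDEsDEDDEs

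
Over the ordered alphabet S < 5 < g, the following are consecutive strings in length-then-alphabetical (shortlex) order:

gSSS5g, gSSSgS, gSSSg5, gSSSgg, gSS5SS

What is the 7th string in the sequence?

gSS5Sg

Continuing the enumeration 2 steps past gSS5SS: gSS5SS → gSS5S5 → (answer).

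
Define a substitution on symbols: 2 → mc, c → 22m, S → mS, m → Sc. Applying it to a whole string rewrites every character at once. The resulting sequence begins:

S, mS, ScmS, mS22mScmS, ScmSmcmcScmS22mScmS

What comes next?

Replace each of the 19 characters of ScmSmcmcScmS22mScmS in place — mS 22m Sc mS Sc 22m Sc 22m mS 22m Sc mS mc mc Sc mS 22m Sc mS — and concatenate.

mS22mScmSSc22mSc22mmS22mScmSmcmcScmS22mScmS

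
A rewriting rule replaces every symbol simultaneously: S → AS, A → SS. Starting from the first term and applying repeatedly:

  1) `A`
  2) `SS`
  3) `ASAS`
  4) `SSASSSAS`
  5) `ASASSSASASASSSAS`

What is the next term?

Applying the rule to each of the 16 symbols of ASASSSASASASSSAS gives the pieces SS AS SS AS AS AS SS AS SS AS SS AS AS AS SS AS, which concatenate to the answer.

SSASSSASASASSSASSSASSSASASASSSAS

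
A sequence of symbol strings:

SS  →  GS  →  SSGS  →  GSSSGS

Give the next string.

SSGSGSSSGS

This is a Fibonacci-style word recurrence s(k) = s(k−2)·s(k−1): e.g. SS·GS = SSGS.
The next term joins SSGS and GSSSGS.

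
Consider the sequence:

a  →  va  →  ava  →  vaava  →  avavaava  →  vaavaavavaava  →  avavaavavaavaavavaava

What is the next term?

vaavaavavaavaavavaavavaavaavavaava

Each term (from the third on) is the two preceding terms concatenated in order: term 3 = a·va = ava.
So term 8 is vaavaavavaava·avavaavavaavaavavaava.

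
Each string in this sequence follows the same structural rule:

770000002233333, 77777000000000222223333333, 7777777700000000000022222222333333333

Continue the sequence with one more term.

777777777770000000000000002222222222233333333333

The n-th term is 3n-1 7's then 3n+3 0's then 3n-1 2's then 2n+3 3's (n = 1, 2, …).
For the next term, n = 4, so the run lengths are 11, 15, 11, 11.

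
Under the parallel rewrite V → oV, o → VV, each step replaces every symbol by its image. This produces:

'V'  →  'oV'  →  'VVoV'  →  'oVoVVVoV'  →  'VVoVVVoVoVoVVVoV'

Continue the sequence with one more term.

Rewriting the 16 symbols of VVoVVVoVoVoVVVoV one by one yields oV oV VV oV oV oV VV oV VV oV VV oV oV oV VV oV; concatenated:

oVoVVVoVoVoVVVoVVVoVVVoVoVoVVVoV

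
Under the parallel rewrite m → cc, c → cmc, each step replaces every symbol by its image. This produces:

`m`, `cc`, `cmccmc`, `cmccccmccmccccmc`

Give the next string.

φ(cmccccmccmccccmc) expands symbol-by-symbol to cmc cc cmc cmc cmc cmc cc cmc cmc cc cmc cmc cmc cmc cc cmc; joining the 16 pieces gives the next term.

cmccccmccmccmccmccccmccmccccmccmccmccmccccmc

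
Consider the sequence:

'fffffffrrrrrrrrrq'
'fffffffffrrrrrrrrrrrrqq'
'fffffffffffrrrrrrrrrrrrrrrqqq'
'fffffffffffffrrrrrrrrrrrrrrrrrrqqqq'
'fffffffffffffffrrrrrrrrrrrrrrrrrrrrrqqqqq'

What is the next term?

fffffffffffffffffrrrrrrrrrrrrrrrrrrrrrrrrqqqqqq

Reading off run lengths: f runs 7, 9, 11, 13, 15; r runs 9, 12, 15, 18, 21; q runs 1, 2, 3, 4, 5 — each is linear in n, where the shown terms are n = 3, 4, 5, 6, 7.
At n = 8 the blocks have lengths 17, 24, 6.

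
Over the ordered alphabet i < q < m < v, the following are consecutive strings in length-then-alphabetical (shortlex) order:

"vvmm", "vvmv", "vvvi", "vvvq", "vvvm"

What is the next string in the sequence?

vvvv

Find the rightmost character of vvvm below v, bump it to the next letter, and reset everything to its right to i.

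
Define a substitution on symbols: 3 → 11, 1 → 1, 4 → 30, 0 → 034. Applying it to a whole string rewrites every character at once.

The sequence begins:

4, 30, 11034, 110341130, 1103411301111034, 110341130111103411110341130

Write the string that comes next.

φ(110341130111103411110341130) expands symbol-by-symbol to 1 1 034 11 30 1 1 11 034 1 1 1 1 034 11 30 1 1 1 1 034 11 30 1 1 11 034; joining the 27 pieces gives the next term.

110341130111103411110341130111103411301111034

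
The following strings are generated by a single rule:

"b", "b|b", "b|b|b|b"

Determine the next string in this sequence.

s(k+1) = s(k)·|·s(k) — each term doubles the last with '|' between the halves.
Doubling b|b|b|b with '|' between the halves:

b|b|b|b|b|b|b|b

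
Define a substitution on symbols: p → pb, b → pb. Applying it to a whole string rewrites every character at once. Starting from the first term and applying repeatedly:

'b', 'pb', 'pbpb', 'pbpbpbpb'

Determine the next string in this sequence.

Rewriting each symbol of pbpbpbpb: p→pb, b→pb, p→pb, b→pb, p→pb, b→pb, p→pb, b→pb, which concatenates to pb pb pb pb pb pb pb pb.

pbpbpbpbpbpbpbpb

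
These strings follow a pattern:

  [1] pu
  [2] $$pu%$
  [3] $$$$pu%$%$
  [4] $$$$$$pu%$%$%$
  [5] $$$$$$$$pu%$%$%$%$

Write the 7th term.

Each term wraps the previous one in $$ on the left and %$ on the right.
From $$$$$$$$pu%$%$%$%$, 2 further steps: $$$$$$$$pu%$%$%$%$ → $$$$$$$$$$pu%$%$%$%$%$ → (answer).

$$$$$$$$$$$$pu%$%$%$%$%$%$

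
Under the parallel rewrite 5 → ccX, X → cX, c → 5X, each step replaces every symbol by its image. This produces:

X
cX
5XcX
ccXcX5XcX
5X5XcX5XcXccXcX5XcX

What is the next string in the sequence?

Applying the rule to each of the 19 symbols of 5X5XcX5XcXccXcX5XcX gives the pieces ccX cX ccX cX 5X cX ccX cX 5X cX 5X 5X cX 5X cX ccX cX 5X cX, which concatenate to the answer.

ccXcXccXcX5XcXccXcX5XcX5X5XcX5XcXccXcX5XcX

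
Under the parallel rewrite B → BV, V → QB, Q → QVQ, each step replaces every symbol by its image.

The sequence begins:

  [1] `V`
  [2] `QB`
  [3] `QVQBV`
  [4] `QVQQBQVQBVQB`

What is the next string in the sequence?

QVQQBQVQQVQBVQVQQBQVQBVQBQVQBV

Rewriting each symbol of QVQQBQVQBVQB: Q→QVQ, V→QB, Q→QVQ, Q→QVQ, B→BV, Q→QVQ, V→QB, Q→QVQ, B→BV, V→QB, Q→QVQ, B→BV, which concatenates to QVQ QB QVQ QVQ BV QVQ QB QVQ BV QB QVQ BV.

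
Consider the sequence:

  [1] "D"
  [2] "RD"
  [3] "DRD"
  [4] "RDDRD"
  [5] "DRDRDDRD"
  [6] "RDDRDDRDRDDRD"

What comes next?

From term 3 onward, concatenate the second-to-last term with the last: D·RD = DRD, RD·DRD = RDDRD, …
Continuing: DRDRDDRD · RDDRDDRDRDDRD gives term 7.

DRDRDDRDRDDRDDRDRDDRD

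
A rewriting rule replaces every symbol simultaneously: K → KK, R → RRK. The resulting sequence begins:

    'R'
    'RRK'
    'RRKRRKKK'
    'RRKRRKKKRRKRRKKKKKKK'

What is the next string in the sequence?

Rewriting the 20 symbols of RRKRRKKKRRKRRKKKKKKK one by one yields RRK RRK KK RRK RRK KK KK KK RRK RRK KK RRK RRK KK KK KK KK KK KK KK; concatenated:

RRKRRKKKRRKRRKKKKKKKRRKRRKKKRRKRRKKKKKKKKKKKKKKK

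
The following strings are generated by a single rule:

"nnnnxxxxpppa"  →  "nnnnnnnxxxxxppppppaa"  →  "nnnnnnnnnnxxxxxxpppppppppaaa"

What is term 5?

Term n consists of 3n+1 n's, followed by n+3 x's, followed by 3n p's, followed by n a's (n = 1, 2, …).
Setting n = 5 gives 16, 8, 15, 5 characters in each block.

nnnnnnnnnnnnnnnnxxxxxxxxpppppppppppppppaaaaa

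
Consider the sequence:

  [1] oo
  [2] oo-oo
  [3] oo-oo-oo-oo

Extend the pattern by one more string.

oo-oo-oo-oo-oo-oo-oo-oo

Every step duplicates the string with '-' between the halves.
So the next term is two copies of oo-oo-oo-oo with '-' between the halves.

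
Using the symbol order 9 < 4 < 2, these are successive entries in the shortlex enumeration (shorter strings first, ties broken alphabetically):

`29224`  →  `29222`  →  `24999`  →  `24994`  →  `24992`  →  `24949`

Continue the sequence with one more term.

24944

Treat 24949 as a base-3 numeral over the given alphabet and add one, carrying through any trailing 2's.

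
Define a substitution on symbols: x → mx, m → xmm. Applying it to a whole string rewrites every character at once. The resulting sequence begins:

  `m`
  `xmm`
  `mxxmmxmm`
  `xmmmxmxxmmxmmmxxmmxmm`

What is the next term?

φ(xmmmxmxxmmxmmmxxmmxmm) expands symbol-by-symbol to mx xmm xmm xmm mx xmm mx mx xmm xmm mx xmm xmm xmm mx mx xmm xmm mx xmm xmm; joining the 21 pieces gives the next term.

mxxmmxmmxmmmxxmmmxmxxmmxmmmxxmmxmmxmmmxmxxmmxmmmxxmmxmm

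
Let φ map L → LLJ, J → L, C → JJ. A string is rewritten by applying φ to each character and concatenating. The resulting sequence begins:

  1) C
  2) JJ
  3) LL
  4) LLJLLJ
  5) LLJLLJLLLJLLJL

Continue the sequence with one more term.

φ(LLJLLJLLLJLLJL) expands symbol-by-symbol to LLJ LLJ L LLJ LLJ L LLJ LLJ LLJ L LLJ LLJ L LLJ; joining the 14 pieces gives the next term.

LLJLLJLLLJLLJLLLJLLJLLJLLLJLLJLLLJ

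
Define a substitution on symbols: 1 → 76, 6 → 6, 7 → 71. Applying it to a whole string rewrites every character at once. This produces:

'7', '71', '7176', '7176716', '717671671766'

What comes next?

Rewriting each symbol of 717671671766: 7→71, 1→76, 7→71, 6→6, 7→71, 1→76, 6→6, 7→71, 1→76, 7→71, 6→6, 6→6, which concatenates to 71 76 71 6 71 76 6 71 76 71 6 6.

71767167176671767166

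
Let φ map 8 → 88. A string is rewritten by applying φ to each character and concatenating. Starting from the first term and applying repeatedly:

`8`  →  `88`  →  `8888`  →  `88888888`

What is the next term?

8888888888888888

Expanding 88888888: 8→88, 8→88, 8→88, 8→88, 8→88, 8→88, 8→88, 8→88. Concatenated: 88 88 88 88 88 88 88 88.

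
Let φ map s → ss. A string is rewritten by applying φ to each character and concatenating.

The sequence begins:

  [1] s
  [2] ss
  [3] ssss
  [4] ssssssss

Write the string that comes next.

Rewriting each symbol of ssssssss: s→ss, s→ss, s→ss, s→ss, s→ss, s→ss, s→ss, s→ss, which concatenates to ss ss ss ss ss ss ss ss.

ssssssssssssssss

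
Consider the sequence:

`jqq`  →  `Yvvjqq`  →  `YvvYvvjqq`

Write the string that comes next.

YvvYvvYvvjqq

The strings grow by a fixed prefix Yvv each time.
One more step from YvvYvvjqq gives the answer.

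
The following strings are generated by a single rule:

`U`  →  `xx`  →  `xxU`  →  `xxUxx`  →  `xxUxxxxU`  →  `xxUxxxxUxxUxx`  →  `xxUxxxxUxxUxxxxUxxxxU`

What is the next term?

xxUxxxxUxxUxxxxUxxxxUxxUxxxxUxxUxx

Each term (from the third on) is the previous term followed by the one before it: term 3 = xx·U = xxU.
Continuing: xxUxxxxUxxUxxxxUxxxxU · xxUxxxxUxxUxx gives term 8.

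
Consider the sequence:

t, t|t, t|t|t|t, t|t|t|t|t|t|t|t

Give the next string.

Every step duplicates the string with '|' between the halves.
Doubling t|t|t|t|t|t|t|t with '|' between the halves:

t|t|t|t|t|t|t|t|t|t|t|t|t|t|t|t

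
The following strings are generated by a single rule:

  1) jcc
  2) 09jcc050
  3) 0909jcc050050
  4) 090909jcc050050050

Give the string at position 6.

0909090909jcc050050050050050

s(k+1) = 09·s(k)·050, so each term gains 09 as a prefix and 050 as a suffix.
From 090909jcc050050050, 2 further steps: 090909jcc050050050 → 09090909jcc050050050050 → (answer).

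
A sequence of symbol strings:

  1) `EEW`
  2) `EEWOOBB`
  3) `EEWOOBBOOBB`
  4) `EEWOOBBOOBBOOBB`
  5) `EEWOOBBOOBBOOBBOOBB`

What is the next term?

The strings grow by a fixed suffix OOBB each time.
Applying this once more to EEWOOBBOOBBOOBBOOBB:

EEWOOBBOOBBOOBBOOBBOOBB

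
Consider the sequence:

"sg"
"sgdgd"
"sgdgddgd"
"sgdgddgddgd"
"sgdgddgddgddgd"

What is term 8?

sgdgddgddgddgddgddgddgd

Every step adds dgd to the end: s(k+1) = s(k)·dgd.
From sgdgddgddgddgd, 3 further steps: sgdgddgddgddgd → sgdgddgddgddgddgd → sgdgddgddgddgddgddgd → (answer).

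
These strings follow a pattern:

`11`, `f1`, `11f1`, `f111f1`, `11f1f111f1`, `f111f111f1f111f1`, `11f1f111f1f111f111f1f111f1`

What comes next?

f111f111f1f111f111f1f111f1f111f111f1f111f1

This is a Fibonacci-style word recurrence s(k) = s(k−2)·s(k−1): e.g. 11·f1 = 11f1.
The next term joins f111f111f1f111f1 and 11f1f111f1f111f111f1f111f1.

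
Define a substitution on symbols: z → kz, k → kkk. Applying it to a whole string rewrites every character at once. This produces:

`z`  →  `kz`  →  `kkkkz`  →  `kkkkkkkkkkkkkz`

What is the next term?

φ(kkkkkkkkkkkkkz) expands symbol-by-symbol to kkk kkk kkk kkk kkk kkk kkk kkk kkk kkk kkk kkk kkk kz; joining the 14 pieces gives the next term.

kkkkkkkkkkkkkkkkkkkkkkkkkkkkkkkkkkkkkkkkz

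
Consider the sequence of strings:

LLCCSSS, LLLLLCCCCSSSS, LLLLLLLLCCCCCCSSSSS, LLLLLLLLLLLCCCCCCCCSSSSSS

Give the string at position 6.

Reading off run lengths: L runs 2, 5, 8, 11; C runs 2, 4, 6, 8; S runs 3, 4, 5, 6 — each is linear in n (n = 1, 2, …).
Setting n = 6 gives 17, 12, 8 characters in each block.

LLLLLLLLLLLLLLLLLCCCCCCCCCCCCSSSSSSSS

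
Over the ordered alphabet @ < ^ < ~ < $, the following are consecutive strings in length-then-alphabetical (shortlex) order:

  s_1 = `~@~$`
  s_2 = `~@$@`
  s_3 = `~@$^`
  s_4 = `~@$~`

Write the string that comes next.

~@$$

Find the rightmost character of ~@$~ below $, bump it to the next letter, and reset everything to its right to @.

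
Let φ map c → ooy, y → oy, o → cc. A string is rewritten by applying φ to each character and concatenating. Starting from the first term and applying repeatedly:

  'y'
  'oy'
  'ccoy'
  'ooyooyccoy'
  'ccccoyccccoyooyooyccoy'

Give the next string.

ooyooyooyooyccoyooyooyooyooyccoyccccoyccccoyooyooyccoy

φ(ccccoyccccoyooyooyccoy) expands symbol-by-symbol to ooy ooy ooy ooy cc oy ooy ooy ooy ooy cc oy cc cc oy cc cc oy ooy ooy cc oy; joining the 22 pieces gives the next term.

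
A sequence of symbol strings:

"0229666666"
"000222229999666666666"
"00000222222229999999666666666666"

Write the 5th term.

000000000222222222222229999999999999666666666666666666

Each string has the form 0^{2n-1} 2^{3n-1} 9^{3n-2} 6^{3n+3} (n = 1, 2, …).
For term 5, n = 5, so the run lengths are 9, 14, 13, 18.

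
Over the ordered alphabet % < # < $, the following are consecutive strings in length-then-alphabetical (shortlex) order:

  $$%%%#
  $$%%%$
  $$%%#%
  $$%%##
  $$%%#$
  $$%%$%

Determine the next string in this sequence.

Find the rightmost character of $$%%$% below $, bump it to the next letter, and reset everything to its right to %.

$$%%$#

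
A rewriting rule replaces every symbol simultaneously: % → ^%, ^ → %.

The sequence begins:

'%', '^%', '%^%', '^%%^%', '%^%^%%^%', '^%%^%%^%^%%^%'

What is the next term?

Rewriting the 13 symbols of ^%%^%%^%^%%^% one by one yields % ^% ^% % ^% ^% % ^% % ^% ^% % ^%; concatenated:

%^%^%%^%^%%^%%^%^%%^%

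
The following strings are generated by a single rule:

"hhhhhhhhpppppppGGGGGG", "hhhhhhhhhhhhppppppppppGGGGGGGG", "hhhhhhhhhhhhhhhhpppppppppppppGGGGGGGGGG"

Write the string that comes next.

The n-th term is 4n h's then 3n+1 p's then 2n+2 G's, where the shown terms are n = 2, 3, 4.
For the next term, n = 5, so the run lengths are 20, 16, 12.

hhhhhhhhhhhhhhhhhhhhppppppppppppppppGGGGGGGGGGGG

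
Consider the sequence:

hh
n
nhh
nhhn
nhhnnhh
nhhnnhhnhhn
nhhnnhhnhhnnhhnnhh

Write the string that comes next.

This is a Fibonacci-style word recurrence s(k) = s(k−1)·s(k−2): e.g. n·hh = nhh.
So term 8 is nhhnnhhnhhnnhhnnhh·nhhnnhhnhhn.

nhhnnhhnhhnnhhnnhhnhhnnhhnhhn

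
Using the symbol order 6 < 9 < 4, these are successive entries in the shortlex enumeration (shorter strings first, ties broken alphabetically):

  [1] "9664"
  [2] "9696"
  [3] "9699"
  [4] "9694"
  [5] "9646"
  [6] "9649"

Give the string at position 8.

9966

Stepping forward 2 times from 9649: 9649 → 9644, then the target.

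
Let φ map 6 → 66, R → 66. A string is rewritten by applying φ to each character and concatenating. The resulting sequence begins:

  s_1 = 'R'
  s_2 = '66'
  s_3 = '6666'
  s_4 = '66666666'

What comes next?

Apply φ to 66666666 symbol by symbol: 6→66, 6→66, 6→66, 6→66, 6→66, 6→66, 6→66, 6→66; joined: 66 66 66 66 66 66 66 66.

6666666666666666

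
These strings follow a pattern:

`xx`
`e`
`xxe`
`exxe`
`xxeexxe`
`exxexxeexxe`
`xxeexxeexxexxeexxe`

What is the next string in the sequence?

exxexxeexxexxeexxeexxexxeexxe

From term 3 onward, concatenate the second-to-last term with the last: xx·e = xxe, e·xxe = exxe, …
Continuing: exxexxeexxe · xxeexxeexxexxeexxe gives term 8.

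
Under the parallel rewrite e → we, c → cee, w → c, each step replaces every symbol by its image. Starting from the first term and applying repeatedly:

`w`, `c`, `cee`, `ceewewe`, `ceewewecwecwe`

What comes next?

ceewewecwecweceecweceecwe

Replace each of the 13 characters of ceewewecwecwe in place — cee we we c we c we cee c we cee c we — and concatenate.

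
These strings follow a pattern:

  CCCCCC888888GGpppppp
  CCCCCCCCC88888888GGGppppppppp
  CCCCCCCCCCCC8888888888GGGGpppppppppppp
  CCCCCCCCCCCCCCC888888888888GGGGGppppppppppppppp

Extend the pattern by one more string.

The n-th term is 3n C's then 2n+2 8's then n G's then 3n p's, where the shown terms are n = 2, 3, 4, 5.
Setting n = 6 gives 18, 14, 6, 18 characters in each block.

CCCCCCCCCCCCCCCCCC88888888888888GGGGGGpppppppppppppppppp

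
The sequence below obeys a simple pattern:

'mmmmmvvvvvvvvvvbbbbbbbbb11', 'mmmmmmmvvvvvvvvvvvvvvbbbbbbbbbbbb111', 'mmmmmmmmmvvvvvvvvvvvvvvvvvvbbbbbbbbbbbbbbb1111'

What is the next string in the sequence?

Term n consists of 2n+1 m's, followed by 4n+2 v's, followed by 3n+3 b's, followed by n 1's, where the shown terms are n = 2, 3, 4.
For the next term, n = 5, so the run lengths are 11, 22, 18, 5.

mmmmmmmmmmmvvvvvvvvvvvvvvvvvvvvvvbbbbbbbbbbbbbbbbbb11111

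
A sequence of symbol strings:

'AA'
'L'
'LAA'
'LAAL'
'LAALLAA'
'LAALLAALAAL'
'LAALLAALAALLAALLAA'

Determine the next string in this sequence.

LAALLAALAALLAALLAALAALLAALAAL

This is a Fibonacci-style word recurrence s(k) = s(k−1)·s(k−2): e.g. L·AA = LAA.
So term 8 is LAALLAALAALLAALLAA·LAALLAALAAL.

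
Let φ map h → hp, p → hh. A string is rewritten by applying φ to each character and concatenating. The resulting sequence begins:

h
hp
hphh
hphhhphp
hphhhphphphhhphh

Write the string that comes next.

Applying the rule to each of the 16 symbols of hphhhphphphhhphh gives the pieces hp hh hp hp hp hh hp hh hp hh hp hp hp hh hp hp, which concatenate to the answer.

hphhhphphphhhphhhphhhphphphhhphp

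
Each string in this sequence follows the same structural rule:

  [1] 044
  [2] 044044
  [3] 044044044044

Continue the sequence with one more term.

044044044044044044044044

Each string is two copies of the previous one concatenated.
One more doubling of 044044044044 gives the answer.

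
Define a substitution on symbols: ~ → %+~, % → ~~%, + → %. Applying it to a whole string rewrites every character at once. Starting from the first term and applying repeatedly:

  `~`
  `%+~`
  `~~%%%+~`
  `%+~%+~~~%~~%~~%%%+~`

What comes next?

Rewriting the 19 symbols of %+~%+~~~%~~%~~%%%+~ one by one yields ~~% % %+~ ~~% % %+~ %+~ %+~ ~~% %+~ %+~ ~~% %+~ %+~ ~~% ~~% ~~% % %+~; concatenated:

~~%%%+~~~%%%+~%+~%+~~~%%+~%+~~~%%+~%+~~~%~~%~~%%%+~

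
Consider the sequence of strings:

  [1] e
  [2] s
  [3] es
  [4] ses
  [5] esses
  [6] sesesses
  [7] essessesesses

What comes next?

sesessesessessesesses

Each term (from the third on) is the two preceding terms concatenated in order: term 3 = e·s = es.
The next term joins sesesses and essessesesses.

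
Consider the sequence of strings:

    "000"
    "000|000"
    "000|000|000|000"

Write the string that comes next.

Each string is two copies of the previous one joined by '|'.
So the next term is two copies of 000|000|000|000 with '|' between the halves.

000|000|000|000|000|000|000|000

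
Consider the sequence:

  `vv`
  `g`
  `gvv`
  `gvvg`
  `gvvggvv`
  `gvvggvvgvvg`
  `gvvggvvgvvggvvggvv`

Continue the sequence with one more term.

Each term (from the third on) is the previous term followed by the one before it: term 3 = g·vv = gvv.
So term 8 is gvvggvvgvvggvvggvv·gvvggvvgvvg.

gvvggvvgvvggvvggvvgvvggvvgvvg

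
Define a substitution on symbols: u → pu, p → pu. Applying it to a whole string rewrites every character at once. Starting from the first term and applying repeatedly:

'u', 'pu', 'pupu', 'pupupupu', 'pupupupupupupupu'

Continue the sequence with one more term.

Rewriting the 16 symbols of pupupupupupupupu one by one yields pu pu pu pu pu pu pu pu pu pu pu pu pu pu pu pu; concatenated:

pupupupupupupupupupupupupupupupu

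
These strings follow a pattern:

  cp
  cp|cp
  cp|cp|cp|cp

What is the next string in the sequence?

Each string is two copies of the previous one joined by '|'.
Doubling cp|cp|cp|cp with '|' between the halves:

cp|cp|cp|cp|cp|cp|cp|cp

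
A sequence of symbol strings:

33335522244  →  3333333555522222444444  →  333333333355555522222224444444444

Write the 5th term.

Reading off run lengths: 3 runs 4, 7, 10; 5 runs 2, 4, 6; 2 runs 3, 5, 7; 4 runs 2, 6, 10 — each is linear in n (n = 1, 2, …).
At n = 5 the blocks have lengths 16, 10, 11, 18.

3333333333333333555555555522222222222444444444444444444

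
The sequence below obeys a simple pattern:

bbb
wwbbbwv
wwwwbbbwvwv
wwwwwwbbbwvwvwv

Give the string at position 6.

Each term wraps the previous one in ww on the left and wv on the right.
From wwwwwwbbbwvwvwv, 2 further steps: wwwwwwbbbwvwvwv → wwwwwwwwbbbwvwvwvwv → (answer).

wwwwwwwwwwbbbwvwvwvwvwv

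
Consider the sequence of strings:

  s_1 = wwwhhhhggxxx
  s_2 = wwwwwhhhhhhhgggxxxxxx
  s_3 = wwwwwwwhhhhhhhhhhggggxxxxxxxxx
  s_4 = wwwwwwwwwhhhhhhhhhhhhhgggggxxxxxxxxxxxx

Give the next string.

wwwwwwwwwwwhhhhhhhhhhhhhhhhggggggxxxxxxxxxxxxxxx

Term n consists of 2n+1 w's, followed by 3n+1 h's, followed by n+1 g's, followed by 3n x's (n = 1, 2, …).
Setting n = 5 gives 11, 16, 6, 15 characters in each block.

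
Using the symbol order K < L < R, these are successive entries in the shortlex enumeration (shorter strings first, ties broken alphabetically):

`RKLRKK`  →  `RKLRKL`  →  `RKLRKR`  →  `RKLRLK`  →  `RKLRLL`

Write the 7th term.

Stepping forward 2 times from RKLRLL: RKLRLL → RKLRLR, then the target.

RKLRRK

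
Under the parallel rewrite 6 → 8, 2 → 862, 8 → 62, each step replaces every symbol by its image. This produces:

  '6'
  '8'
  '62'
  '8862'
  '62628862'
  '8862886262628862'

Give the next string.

62628862626288628862886262628862

φ(8862886262628862) expands symbol-by-symbol to 62 62 8 862 62 62 8 862 8 862 8 862 62 62 8 862; joining the 16 pieces gives the next term.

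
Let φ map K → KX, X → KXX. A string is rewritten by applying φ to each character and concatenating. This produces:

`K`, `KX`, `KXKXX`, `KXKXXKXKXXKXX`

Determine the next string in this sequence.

Applying the rule to each of the 13 symbols of KXKXXKXKXXKXX gives the pieces KX KXX KX KXX KXX KX KXX KX KXX KXX KX KXX KXX, which concatenate to the answer.

KXKXXKXKXXKXXKXKXXKXKXXKXXKXKXXKXX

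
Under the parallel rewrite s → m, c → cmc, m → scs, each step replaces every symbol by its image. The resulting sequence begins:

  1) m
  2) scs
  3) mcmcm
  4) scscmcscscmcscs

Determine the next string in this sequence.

Replace each of the 15 characters of scscmcscscmcscs in place — m cmc m cmc scs cmc m cmc m cmc scs cmc m cmc m — and concatenate.

mcmcmcmcscscmcmcmcmcmcscscmcmcmcm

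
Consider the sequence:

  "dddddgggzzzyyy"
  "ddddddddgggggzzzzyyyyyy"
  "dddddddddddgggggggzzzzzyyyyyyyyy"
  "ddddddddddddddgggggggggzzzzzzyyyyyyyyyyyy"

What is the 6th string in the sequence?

Reading off run lengths: d runs 5, 8, 11, 14; g runs 3, 5, 7, 9; z runs 3, 4, 5, 6; y runs 3, 6, 9, 12 — each is linear in n (n = 1, 2, …).
For term 6, n = 6, so the run lengths are 20, 13, 8, 18.

ddddddddddddddddddddgggggggggggggzzzzzzzzyyyyyyyyyyyyyyyyyy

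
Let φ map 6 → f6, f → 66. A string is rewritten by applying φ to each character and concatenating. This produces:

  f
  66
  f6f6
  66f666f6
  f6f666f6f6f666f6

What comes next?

φ(f6f666f6f6f666f6) expands symbol-by-symbol to 66 f6 66 f6 f6 f6 66 f6 66 f6 66 f6 f6 f6 66 f6; joining the 16 pieces gives the next term.

66f666f6f6f666f666f666f6f6f666f6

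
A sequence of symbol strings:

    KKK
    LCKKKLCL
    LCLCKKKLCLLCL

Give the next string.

s(k+1) = LC·s(k)·LCL, so each term gains LC as a prefix and LCL as a suffix.
Applying this once more to LCLCKKKLCLLCL:

LCLCLCKKKLCLLCLLCL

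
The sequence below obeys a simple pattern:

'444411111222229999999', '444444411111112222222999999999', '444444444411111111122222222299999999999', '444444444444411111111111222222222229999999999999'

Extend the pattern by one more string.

444444444444444411111111111112222222222222999999999999999

Reading off run lengths: 4 runs 4, 7, 10, 13; 1 runs 5, 7, 9, 11; 2 runs 5, 7, 9, 11; 9 runs 7, 9, 11, 13 — each is linear in n, where the shown terms are n = 2, 3, 4, 5.
For the next term, n = 6, so the run lengths are 16, 13, 13, 15.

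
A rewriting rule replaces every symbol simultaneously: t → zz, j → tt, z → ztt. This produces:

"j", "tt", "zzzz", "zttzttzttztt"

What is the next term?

Expanding zttzttzttztt: z→ztt, t→zz, t→zz, z→ztt, t→zz, t→zz, z→ztt, t→zz, t→zz, z→ztt, t→zz, t→zz. Concatenated: ztt zz zz ztt zz zz ztt zz zz ztt zz zz.

zttzzzzzttzzzzzttzzzzzttzzzz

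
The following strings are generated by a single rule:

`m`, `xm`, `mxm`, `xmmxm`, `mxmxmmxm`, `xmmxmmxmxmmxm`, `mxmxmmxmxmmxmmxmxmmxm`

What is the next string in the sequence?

From term 3 onward, concatenate the second-to-last term with the last: m·xm = mxm, xm·mxm = xmmxm, …
The next term joins xmmxmmxmxmmxm and mxmxmmxmxmmxmmxmxmmxm.

xmmxmmxmxmmxmmxmxmmxmxmmxmmxmxmmxm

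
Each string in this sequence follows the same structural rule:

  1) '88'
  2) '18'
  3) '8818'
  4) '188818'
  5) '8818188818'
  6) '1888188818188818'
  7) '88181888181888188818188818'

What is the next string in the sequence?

From term 3 onward, concatenate the second-to-last term with the last: 88·18 = 8818, 18·8818 = 188818, …
Continuing: 1888188818188818 · 88181888181888188818188818 gives term 8.

188818881818881888181888181888188818188818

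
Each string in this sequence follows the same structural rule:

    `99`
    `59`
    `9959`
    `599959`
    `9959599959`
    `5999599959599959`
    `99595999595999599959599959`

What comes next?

Each term (from the third on) is the two preceding terms concatenated in order: term 3 = 99·59 = 9959.
Continuing: 5999599959599959 · 99595999595999599959599959 gives term 8.

599959995959995999595999595999599959599959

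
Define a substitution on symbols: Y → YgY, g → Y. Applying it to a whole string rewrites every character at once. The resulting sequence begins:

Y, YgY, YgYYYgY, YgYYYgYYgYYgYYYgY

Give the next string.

YgYYYgYYgYYgYYYgYYgYYYgYYgYYYgYYgYYgYYYgY

φ(YgYYYgYYgYYgYYYgY) expands symbol-by-symbol to YgY Y YgY YgY YgY Y YgY YgY Y YgY YgY Y YgY YgY YgY Y YgY; joining the 17 pieces gives the next term.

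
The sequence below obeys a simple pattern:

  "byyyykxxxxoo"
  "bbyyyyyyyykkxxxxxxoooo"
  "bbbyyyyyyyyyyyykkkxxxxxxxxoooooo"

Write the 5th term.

Reading off run lengths: b runs 1, 2, 3; y runs 4, 8, 12; k runs 1, 2, 3; x runs 4, 6, 8; o runs 2, 4, 6 — each is linear in n (n = 1, 2, …).
Setting n = 5 gives 5, 20, 5, 12, 10 characters in each block.

bbbbbyyyyyyyyyyyyyyyyyyyykkkkkxxxxxxxxxxxxoooooooooo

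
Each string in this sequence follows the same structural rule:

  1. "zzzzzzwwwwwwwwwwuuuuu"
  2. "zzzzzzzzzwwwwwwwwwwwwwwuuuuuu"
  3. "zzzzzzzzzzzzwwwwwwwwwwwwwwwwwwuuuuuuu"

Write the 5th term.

Each string has the form z^{3n} w^{4n+2} u^{n+3}, where the shown terms are n = 2, 3, 4.
For term 5, n = 6, so the run lengths are 18, 26, 9.

zzzzzzzzzzzzzzzzzzwwwwwwwwwwwwwwwwwwwwwwwwwwuuuuuuuuu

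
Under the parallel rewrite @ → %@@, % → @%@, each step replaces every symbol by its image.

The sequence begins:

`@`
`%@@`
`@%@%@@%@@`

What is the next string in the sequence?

%@@@%@%@@@%@%@@%@@@%@%@@%@@

Expanding @%@%@@%@@: @→%@@, %→@%@, @→%@@, %→@%@, @→%@@, @→%@@, %→@%@, @→%@@, @→%@@. Concatenated: %@@ @%@ %@@ @%@ %@@ %@@ @%@ %@@ %@@.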